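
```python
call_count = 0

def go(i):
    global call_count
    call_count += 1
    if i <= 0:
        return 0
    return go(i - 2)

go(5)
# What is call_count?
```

Linear recursion stepping by 2: 4 calls from i=5 down to ≤0.

Answer: 4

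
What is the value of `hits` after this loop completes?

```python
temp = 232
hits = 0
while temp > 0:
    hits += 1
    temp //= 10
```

Count digits by repeated division by 10
`hits` takes the values: 0 → 1 → 2 → 3

Answer: 3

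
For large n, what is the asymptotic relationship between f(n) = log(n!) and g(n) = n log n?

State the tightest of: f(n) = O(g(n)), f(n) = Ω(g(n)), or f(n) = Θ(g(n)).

log(n!) vs n log n: f(n) = Θ(g(n)) — they are asymptotically equivalent (Stirling's approximation).

Answer: f(n) = Θ(g(n)) — they are asymptotically equivalent (Stirling's approximation).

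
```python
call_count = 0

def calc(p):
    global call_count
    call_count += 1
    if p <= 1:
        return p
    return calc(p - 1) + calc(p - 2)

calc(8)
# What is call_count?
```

Calls(p) = 1 + Calls(p-1) + Calls(p-2); Calls(0)=Calls(1)=1. For p=8 this gives 67.

Answer: 67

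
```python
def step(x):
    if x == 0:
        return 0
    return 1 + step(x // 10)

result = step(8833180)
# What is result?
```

Count of digits of 8833180: 7

Answer: 7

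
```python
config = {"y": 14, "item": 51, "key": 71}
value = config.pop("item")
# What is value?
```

Trace:
`config = {"y": 14, "item": 51, "key": 71}` → config = {'y': 14, 'item': 51, 'key': 71}
`value = config.pop("item")` → config = {'y': 14, 'key': 71}; value = 51
So value = 51

Answer: 51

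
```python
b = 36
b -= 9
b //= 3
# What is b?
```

Trace:
`b = 36` → b = 36
`b -= 9` → b = 27
`b //= 3` → b = 9
So b = 9

Answer: 9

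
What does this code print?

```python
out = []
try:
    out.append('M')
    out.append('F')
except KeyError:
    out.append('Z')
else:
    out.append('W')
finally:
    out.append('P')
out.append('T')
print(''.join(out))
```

Execution trace: 'M' (try body) → 'F' (try body, no exception) → 'W' (else) → 'P' (finally) → 'T' (after the try/except). Output: MFWPT

Answer: MFWPT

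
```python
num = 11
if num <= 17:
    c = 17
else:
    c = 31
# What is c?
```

Trace:
`num = 11` → num = 11
`if num <= 17: ...` → num <= 17 is True → c = 17
So c = 17

Answer: 17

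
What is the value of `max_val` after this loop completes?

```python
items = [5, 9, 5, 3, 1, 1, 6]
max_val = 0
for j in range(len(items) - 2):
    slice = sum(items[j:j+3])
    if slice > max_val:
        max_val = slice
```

Max sum of 3-element window in [5, 9, 5, 3, 1, 1, 6]
`max_val` takes the values: 0 → 19

Answer: 19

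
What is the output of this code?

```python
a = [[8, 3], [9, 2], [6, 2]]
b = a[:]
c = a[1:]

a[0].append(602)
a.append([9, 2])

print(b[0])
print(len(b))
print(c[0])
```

Key concept: slice with nested mutation.
Step by step:
`a = [[8, 3], [9, 2], [6, 2]]` → a = [[8, 3], [9, 2], [6, 2]]
`b = a[:]` → b = [[8, 3], [9, 2], [6, 2]]
`c = a[1:]` → c = [[9, 2], [6, 2]]
`a[0].append(602)` → a = [[8, 3, 602], [9, 2], [6, 2]]; b = [[8, 3, 602], [9, 2], [6, 2]]
`a.append([9, 2])` → a = [[8, 3, 602], [9, 2], [6, 2], [9, 2]]
`print(b[0])` → prints [8, 3, 602]
`print(len(b))` → prints 3
`print(c[0])` → prints [9, 2]

Answer:
[8, 3, 602]
3
[9, 2]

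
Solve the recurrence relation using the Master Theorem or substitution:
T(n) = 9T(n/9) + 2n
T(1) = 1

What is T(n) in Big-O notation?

By Master Theorem: a=9, b=9, f(n)=2n. Since log_9(9) = 1 and f(n) = Θ(n^1), Case 2 applies. T(n) = O(n log n).

Answer: O(n log n)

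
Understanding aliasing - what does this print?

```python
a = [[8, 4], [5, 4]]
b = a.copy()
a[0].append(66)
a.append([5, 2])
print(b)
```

Key concept: shallow copy with nested lists.
Step by step:
`a = [[8, 4], [5, 4]]` → a = [[8, 4], [5, 4]]
`b = a.copy()` → b = [[8, 4], [5, 4]]
`a[0].append(66)` → a = [[8, 4, 66], [5, 4]]; b = [[8, 4, 66], [5, 4]]
`a.append([5, 2])` → a = [[8, 4, 66], [5, 4], [5, 2]]
`print(b)` → prints [[8, 4, 66], [5, 4]]

Answer: [[8, 4, 66], [5, 4]]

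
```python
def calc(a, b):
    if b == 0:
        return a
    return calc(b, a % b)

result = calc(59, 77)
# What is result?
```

calc(59, 77) -> calc(77, 59) -> calc(59, 18) -> calc(18, 5) -> calc(5, 3) -> calc(3, 2) -> calc(2, 1) -> calc(1, 0) -> 1

Answer: 1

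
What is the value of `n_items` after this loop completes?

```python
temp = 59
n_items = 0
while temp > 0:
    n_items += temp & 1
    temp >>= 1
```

Count set bits in 59 (binary: 0b111011)
`n_items` takes the values: 0 → 1 → 2 → 3 → 4 → 5

Answer: 5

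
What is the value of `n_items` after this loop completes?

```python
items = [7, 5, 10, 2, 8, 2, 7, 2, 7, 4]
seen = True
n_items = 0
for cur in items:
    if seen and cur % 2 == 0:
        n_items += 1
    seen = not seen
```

Count even values at even positions
`n_items` takes the values: 0 → 1 → 2

Answer: 2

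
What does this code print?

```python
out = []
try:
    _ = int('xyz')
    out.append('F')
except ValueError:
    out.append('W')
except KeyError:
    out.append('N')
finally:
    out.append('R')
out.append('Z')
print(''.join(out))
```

Execution trace: 'W' (except ValueError) → 'R' (finally) → 'Z' (after the try/except). Output: WRZ

Answer: WRZ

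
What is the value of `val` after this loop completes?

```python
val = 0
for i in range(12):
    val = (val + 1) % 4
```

Increment mod 4, 12 times = 0
`val` takes the values: 0 → 1 → 2 → 3 → 0 → 1 → 2 → 3 → 0 → 1 → 2 → 3 → 0

Answer: 0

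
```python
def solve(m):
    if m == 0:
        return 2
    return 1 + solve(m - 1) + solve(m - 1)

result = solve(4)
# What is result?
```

solve(m) = 1 + 2·solve(m-1), solve(0)=2. Closed form: (2+1)·2^4 - 1 = 47.

Answer: 47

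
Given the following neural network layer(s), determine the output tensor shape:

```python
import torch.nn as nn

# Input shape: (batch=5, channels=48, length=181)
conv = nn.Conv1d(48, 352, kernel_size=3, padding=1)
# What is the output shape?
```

Input: (5, 48, 181) -> Output: (5, 352, 181)

Answer: (5, 352, 181)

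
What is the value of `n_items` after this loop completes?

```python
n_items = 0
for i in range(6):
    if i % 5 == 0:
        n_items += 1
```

Count numbers divisible by 5 in range(6)
`n_items` takes the values: 0 → 1 → 2

Answer: 2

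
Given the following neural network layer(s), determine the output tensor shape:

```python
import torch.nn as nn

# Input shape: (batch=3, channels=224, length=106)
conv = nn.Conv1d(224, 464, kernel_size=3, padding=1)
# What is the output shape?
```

Input: (3, 224, 106) -> Output: (3, 464, 106)

Answer: (3, 464, 106)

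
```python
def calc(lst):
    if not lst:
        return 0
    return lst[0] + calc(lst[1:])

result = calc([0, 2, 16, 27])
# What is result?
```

0 + 2 + 16 + 27 + 0 = 45

Answer: 45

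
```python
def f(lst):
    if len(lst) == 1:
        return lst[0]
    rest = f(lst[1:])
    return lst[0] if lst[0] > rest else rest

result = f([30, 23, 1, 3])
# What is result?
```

Recursive max over [30, 23, 1, 3] = 30

Answer: 30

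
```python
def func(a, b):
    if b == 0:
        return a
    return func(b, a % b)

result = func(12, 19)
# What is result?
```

func(12, 19) -> func(19, 12) -> func(12, 7) -> func(7, 5) -> func(5, 2) -> func(2, 1) -> func(1, 0) -> 1

Answer: 1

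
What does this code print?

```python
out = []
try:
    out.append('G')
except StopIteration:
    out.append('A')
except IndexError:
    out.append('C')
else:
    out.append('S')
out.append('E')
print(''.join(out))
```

Execution trace: 'G' (try body, no exception) → 'S' (else) → 'E' (after the try/except). Output: GSE

Answer: GSE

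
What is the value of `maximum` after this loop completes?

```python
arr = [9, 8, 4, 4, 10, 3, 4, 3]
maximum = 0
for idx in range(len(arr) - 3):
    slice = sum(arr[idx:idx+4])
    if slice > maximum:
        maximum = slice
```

Max sum of 4-element window in [9, 8, 4, 4, 10, 3, 4, 3]
`maximum` takes the values: 0 → 25 → 26

Answer: 26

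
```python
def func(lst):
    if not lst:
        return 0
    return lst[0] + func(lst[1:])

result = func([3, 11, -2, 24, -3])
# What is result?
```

3 + 11 + (-2) + 24 + (-3) + 0 = 33

Answer: 33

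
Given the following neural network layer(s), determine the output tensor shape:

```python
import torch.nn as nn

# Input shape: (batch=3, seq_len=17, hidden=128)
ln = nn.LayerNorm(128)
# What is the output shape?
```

Input: (3, 17, 128) -> Output: (3, 17, 128)

Answer: (3, 17, 128)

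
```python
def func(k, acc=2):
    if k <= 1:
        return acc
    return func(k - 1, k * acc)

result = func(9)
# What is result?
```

Accumulator trace (n, acc): (9, 2) -> (8, 18) -> (7, 144) -> (6, 1008) -> (5, 6048) -> (4, 30240) -> (3, 120960) -> (2, 362880) -> (1, 725760) -> return 725760

Answer: 725760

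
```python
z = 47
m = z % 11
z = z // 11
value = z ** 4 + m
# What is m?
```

Trace:
`z = 47` → z = 47
`m = z % 11` → m = 3
`z = z // 11` → z = 4
`value = z ** 4 + m` → value = 259
So m = 3

Answer: 3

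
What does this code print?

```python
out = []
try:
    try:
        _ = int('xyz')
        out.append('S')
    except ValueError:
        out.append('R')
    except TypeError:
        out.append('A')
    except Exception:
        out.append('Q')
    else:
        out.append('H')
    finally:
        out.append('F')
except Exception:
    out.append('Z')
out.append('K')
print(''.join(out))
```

Execution trace: 'R' (inner except ValueError) → 'F' (inner finally) → 'K' (after the try/except). Output: RFK

Answer: RFK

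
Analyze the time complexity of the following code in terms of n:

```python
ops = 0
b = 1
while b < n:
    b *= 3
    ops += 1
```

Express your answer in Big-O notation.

Each loop level contributes: log n. Multiplying the contributions gives O(log n).

Answer: O(log n)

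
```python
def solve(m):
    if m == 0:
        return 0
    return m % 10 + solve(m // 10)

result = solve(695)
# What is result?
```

Sum of digits of 695: 5 + 9 + 6 = 20

Answer: 20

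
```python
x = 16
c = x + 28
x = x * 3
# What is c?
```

Trace:
`x = 16` → x = 16
`c = x + 28` → c = 44
`x = x * 3` → x = 48
So c = 44

Answer: 44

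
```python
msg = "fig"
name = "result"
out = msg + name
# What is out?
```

Trace:
`msg = "fig"` → msg = 'fig'
`name = "result"` → name = 'result'
`out = msg + name` → out = 'figresult'
So out = 'figresult'

Answer: 'figresult'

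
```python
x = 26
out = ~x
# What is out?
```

Trace:
`x = 26` → x = 26
`out = ~x` → out = -27
So out = -27

Answer: -27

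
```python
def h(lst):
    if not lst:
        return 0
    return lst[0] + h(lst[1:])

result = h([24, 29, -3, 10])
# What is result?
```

24 + 29 + (-3) + 10 + 0 = 60

Answer: 60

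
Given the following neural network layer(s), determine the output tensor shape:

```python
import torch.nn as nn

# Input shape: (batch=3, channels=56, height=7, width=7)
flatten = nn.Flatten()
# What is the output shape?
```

Input: (3, 56, 7, 7) -> Output: (3, 2744)

Answer: (3, 2744)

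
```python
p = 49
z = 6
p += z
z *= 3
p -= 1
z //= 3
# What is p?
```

Trace:
`p = 49` → p = 49
`z = 6` → z = 6
`p += z` → p = 55
`z *= 3` → z = 18
`p -= 1` → p = 54
`z //= 3` → z = 6
So p = 54

Answer: 54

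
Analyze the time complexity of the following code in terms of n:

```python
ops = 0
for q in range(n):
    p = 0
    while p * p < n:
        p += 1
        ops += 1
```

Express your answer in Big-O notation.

Each loop level contributes: n × √n. Multiplying the contributions gives O(n√n).

Answer: O(n√n)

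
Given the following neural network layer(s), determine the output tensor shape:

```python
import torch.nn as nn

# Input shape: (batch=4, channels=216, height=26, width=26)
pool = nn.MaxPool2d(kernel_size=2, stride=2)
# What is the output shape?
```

Input: (4, 216, 26, 26) -> Output: (4, 216, 13, 13)

Answer: (4, 216, 13, 13)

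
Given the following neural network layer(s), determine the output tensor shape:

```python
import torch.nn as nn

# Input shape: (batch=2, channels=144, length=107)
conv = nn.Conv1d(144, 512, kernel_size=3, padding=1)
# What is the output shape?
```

Input: (2, 144, 107) -> Output: (2, 512, 107)

Answer: (2, 512, 107)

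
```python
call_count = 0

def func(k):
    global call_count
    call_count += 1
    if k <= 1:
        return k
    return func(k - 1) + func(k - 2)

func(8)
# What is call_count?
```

Calls(k) = 1 + Calls(k-1) + Calls(k-2); Calls(0)=Calls(1)=1. For k=8 this gives 67.

Answer: 67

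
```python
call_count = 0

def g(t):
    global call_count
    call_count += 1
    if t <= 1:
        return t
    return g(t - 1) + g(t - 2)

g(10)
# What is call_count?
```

Calls(t) = 1 + Calls(t-1) + Calls(t-2); Calls(0)=Calls(1)=1. For t=10 this gives 177.

Answer: 177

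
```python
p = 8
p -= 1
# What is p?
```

Trace:
`p = 8` → p = 8
`p -= 1` → p = 7
So p = 7

Answer: 7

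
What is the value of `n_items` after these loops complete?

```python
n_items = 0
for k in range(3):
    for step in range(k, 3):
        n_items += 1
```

Upper triangle: 3 + 2 + ... + 1
`n_items` takes the values: 0 → 1 → 2 → 3 → 4 → 5 → 6

Answer: 6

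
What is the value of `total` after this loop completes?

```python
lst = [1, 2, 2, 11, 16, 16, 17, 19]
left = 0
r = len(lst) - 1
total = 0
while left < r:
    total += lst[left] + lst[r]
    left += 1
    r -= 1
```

Sum of pairs from ends
`total` takes the values: 0 → 20 → 39 → 57 → 84

Answer: 84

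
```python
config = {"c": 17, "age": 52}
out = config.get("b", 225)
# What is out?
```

Trace:
`config = {"c": 17, "age": 52}` → config = {'c': 17, 'age': 52}
`out = config.get("b", 225)` → out = 225
So out = 225

Answer: 225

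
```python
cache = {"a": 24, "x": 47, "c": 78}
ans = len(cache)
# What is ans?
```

Trace:
`cache = {"a": 24, "x": 47, "c": 78}` → cache = {'a': 24, 'x': 47, 'c': 78}
`ans = len(cache)` → ans = 3
So ans = 3

Answer: 3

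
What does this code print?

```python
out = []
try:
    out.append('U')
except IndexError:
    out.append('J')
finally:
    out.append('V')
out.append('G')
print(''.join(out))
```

Execution trace: 'U' (try body, no exception) → 'V' (finally) → 'G' (after the try/except). Output: UVG

Answer: UVG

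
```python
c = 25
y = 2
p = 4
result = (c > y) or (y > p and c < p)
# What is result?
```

Trace:
`c = 25` → c = 25
`y = 2` → y = 2
`p = 4` → p = 4
`result = (c > y) or (y > p and c < p)` → result = True
So result = True

Answer: True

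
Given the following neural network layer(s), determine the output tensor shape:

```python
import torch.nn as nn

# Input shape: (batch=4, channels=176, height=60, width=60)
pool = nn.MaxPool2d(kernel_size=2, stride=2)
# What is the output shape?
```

Input: (4, 176, 60, 60) -> Output: (4, 176, 30, 30)

Answer: (4, 176, 30, 30)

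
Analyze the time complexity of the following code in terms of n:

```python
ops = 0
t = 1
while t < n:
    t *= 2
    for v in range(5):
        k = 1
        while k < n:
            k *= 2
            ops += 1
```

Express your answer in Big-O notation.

Each loop level contributes: log n × 1 × log n. Multiplying the contributions gives O(log² n).

Answer: O(log² n)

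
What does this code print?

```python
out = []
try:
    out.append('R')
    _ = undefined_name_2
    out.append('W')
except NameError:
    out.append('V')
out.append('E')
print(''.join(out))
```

Execution trace: 'R' (try body) → 'V' (except NameError) → 'E' (after the try/except). Output: RVE

Answer: RVE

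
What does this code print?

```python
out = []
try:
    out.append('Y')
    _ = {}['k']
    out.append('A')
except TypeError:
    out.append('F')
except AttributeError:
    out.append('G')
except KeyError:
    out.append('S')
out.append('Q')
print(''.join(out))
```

Execution trace: 'Y' (try body) → 'S' (except KeyError) → 'Q' (after the try/except). Output: YSQ

Answer: YSQ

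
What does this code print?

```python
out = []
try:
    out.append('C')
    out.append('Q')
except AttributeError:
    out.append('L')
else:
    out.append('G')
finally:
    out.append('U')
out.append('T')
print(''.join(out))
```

Execution trace: 'C' (try body) → 'Q' (try body, no exception) → 'G' (else) → 'U' (finally) → 'T' (after the try/except). Output: CQGUT

Answer: CQGUT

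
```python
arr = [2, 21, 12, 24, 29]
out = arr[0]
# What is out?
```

Trace:
`arr = [2, 21, 12, 24, 29]` → arr = [2, 21, 12, 24, 29]
`out = arr[0]` → out = 2
So out = 2

Answer: 2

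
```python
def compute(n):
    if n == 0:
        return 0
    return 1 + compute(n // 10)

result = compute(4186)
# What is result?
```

Count of digits of 4186: 4

Answer: 4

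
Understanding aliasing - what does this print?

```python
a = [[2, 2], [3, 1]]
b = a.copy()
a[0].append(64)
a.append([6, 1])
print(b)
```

Key concept: shallow copy with nested lists.
Step by step:
`a = [[2, 2], [3, 1]]` → a = [[2, 2], [3, 1]]
`b = a.copy()` → b = [[2, 2], [3, 1]]
`a[0].append(64)` → a = [[2, 2, 64], [3, 1]]; b = [[2, 2, 64], [3, 1]]
`a.append([6, 1])` → a = [[2, 2, 64], [3, 1], [6, 1]]
`print(b)` → prints [[2, 2, 64], [3, 1]]

Answer: [[2, 2, 64], [3, 1]]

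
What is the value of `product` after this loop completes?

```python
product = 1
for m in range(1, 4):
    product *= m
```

3! = 6
`product` takes the values: 1 → 2 → 6

Answer: 6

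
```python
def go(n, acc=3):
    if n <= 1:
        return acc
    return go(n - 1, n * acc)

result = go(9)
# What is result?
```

Accumulator trace (n, acc): (9, 3) -> (8, 27) -> (7, 216) -> (6, 1512) -> (5, 9072) -> (4, 45360) -> (3, 181440) -> (2, 544320) -> (1, 1088640) -> return 1088640

Answer: 1088640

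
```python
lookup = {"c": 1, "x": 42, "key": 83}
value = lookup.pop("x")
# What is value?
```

Trace:
`lookup = {"c": 1, "x": 42, "key": 83}` → lookup = {'c': 1, 'x': 42, 'key': 83}
`value = lookup.pop("x")` → lookup = {'c': 1, 'key': 83}; value = 42
So value = 42

Answer: 42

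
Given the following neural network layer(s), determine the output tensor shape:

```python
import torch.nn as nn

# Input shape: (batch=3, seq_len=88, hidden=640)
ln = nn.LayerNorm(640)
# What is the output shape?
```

Input: (3, 88, 640) -> Output: (3, 88, 640)

Answer: (3, 88, 640)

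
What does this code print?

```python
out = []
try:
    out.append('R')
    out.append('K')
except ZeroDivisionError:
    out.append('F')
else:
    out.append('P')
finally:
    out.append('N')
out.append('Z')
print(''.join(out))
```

Execution trace: 'R' (try body) → 'K' (try body, no exception) → 'P' (else) → 'N' (finally) → 'Z' (after the try/except). Output: RKPNZ

Answer: RKPNZ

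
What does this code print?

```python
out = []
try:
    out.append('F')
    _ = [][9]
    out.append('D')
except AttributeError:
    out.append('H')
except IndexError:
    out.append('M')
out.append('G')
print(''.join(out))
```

Execution trace: 'F' (try body) → 'M' (except IndexError) → 'G' (after the try/except). Output: FMG

Answer: FMG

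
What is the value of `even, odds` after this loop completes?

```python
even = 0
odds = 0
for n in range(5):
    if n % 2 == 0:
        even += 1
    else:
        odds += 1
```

Count evens and odds in range(5)
`even, odds` takes the values: (0, 0) → (1, 0) → (1, 1) → (2, 1) → (2, 2) → (3, 2)

Answer: 3, 2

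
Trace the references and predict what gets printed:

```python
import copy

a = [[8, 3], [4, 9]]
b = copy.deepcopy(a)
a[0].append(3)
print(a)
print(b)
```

Key concept: deep copy is fully independent.
Step by step:
`a = [[8, 3], [4, 9]]` → a = [[8, 3], [4, 9]]
`b = copy.deepcopy(a)` → b = [[8, 3], [4, 9]]
`a[0].append(3)` → a = [[8, 3, 3], [4, 9]]
`print(a)` → prints [[8, 3, 3], [4, 9]]
`print(b)` → prints [[8, 3], [4, 9]]

Answer:
[[8, 3, 3], [4, 9]]
[[8, 3], [4, 9]]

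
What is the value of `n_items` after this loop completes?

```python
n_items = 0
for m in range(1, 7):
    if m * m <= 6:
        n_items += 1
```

Count numbers where m² ≤ 6
`n_items` takes the values: 0 → 1 → 2

Answer: 2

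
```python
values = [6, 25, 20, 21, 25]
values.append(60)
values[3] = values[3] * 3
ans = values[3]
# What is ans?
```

Trace:
`values = [6, 25, 20, 21, 25]` → values = [6, 25, 20, 21, 25]
`values.append(60)` → values = [6, 25, 20, 21, 25, 60]
`values[3] = values[3] * 3` → values = [6, 25, 20, 63, 25, 60]
`ans = values[3]` → ans = 63
So ans = 63

Answer: 63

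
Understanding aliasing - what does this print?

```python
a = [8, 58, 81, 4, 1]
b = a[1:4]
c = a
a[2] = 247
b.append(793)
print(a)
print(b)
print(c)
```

Key concept: slice vs alias.
Step by step:
`a = [8, 58, 81, 4, 1]` → a = [8, 58, 81, 4, 1]
`b = a[1:4]` → b = [58, 81, 4]
`c = a` → c = [8, 58, 81, 4, 1] (same object as a)
`a[2] = 247` → a = [8, 58, 247, 4, 1] (same object as c); c = [8, 58, 247, 4, 1] (same object as a)
`b.append(793)` → b = [58, 81, 4, 793]
`print(a)` → prints [8, 58, 247, 4, 1]
`print(b)` → prints [58, 81, 4, 793]
`print(c)` → prints [8, 58, 247, 4, 1]

Answer:
[8, 58, 247, 4, 1]
[58, 81, 4, 793]
[8, 58, 247, 4, 1]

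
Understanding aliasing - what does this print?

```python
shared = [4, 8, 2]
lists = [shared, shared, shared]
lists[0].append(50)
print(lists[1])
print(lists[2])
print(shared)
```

Key concept: list of same reference.
Step by step:
`shared = [4, 8, 2]` → shared = [4, 8, 2]
`lists = [shared, shared, shared]` → lists = [[4, 8, 2], [4, 8, 2], [4, 8, 2]]
`lists[0].append(50)` → shared = [4, 8, 2, 50]; lists = [[4, 8, 2, 50], [4, 8, 2, 50], [4, 8, 2, 50]]
`print(lists[1])` → prints [4, 8, 2, 50]
`print(lists[2])` → prints [4, 8, 2, 50]
`print(shared)` → prints [4, 8, 2, 50]

Answer:
[4, 8, 2, 50]
[4, 8, 2, 50]
[4, 8, 2, 50]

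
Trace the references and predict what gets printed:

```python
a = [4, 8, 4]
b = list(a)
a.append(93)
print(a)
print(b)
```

Key concept: list() constructor creates copy.
Step by step:
`a = [4, 8, 4]` → a = [4, 8, 4]
`b = list(a)` → b = [4, 8, 4]
`a.append(93)` → a = [4, 8, 4, 93]
`print(a)` → prints [4, 8, 4, 93]
`print(b)` → prints [4, 8, 4]

Answer:
[4, 8, 4, 93]
[4, 8, 4]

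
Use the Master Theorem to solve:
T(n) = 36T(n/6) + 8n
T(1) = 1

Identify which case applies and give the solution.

a=36, b=6, f(n)=8n. log_6(36) = 2. Since c=1 < 2, Case 1 applies: T(n) = Θ(n^log_b(a)) = O(n^2).

Answer: O(n^2) - Case 1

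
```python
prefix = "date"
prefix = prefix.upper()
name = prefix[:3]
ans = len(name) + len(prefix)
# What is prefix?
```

Trace:
`prefix = "date"` → prefix = 'date'
`prefix = prefix.upper()` → prefix = 'DATE'
`name = prefix[:3]` → name = 'DAT'
`ans = len(name) + len(prefix)` → ans = 7
So prefix = 'DATE'

Answer: 'DATE'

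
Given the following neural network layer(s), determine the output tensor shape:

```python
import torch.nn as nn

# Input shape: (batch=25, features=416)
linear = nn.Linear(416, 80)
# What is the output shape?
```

Input: (25, 416) -> Output: (25, 80)

Answer: (25, 80)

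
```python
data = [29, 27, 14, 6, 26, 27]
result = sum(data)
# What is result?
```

Trace:
`data = [29, 27, 14, 6, 26, 27]` → data = [29, 27, 14, 6, 26, 27]
`result = sum(data)` → result = 129
So result = 129

Answer: 129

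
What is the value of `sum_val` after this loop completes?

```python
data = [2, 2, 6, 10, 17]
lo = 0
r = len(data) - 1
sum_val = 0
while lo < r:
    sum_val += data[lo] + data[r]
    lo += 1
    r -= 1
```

Sum of pairs from ends
`sum_val` takes the values: 0 → 19 → 31

Answer: 31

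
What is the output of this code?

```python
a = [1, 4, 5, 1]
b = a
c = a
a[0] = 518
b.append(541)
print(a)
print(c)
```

Key concept: multiple aliases.
Step by step:
`a = [1, 4, 5, 1]` → a = [1, 4, 5, 1]
`b = a` → b = [1, 4, 5, 1] (same object as a)
`c = a` → c = [1, 4, 5, 1] (same object as a, b)
`a[0] = 518` → a = [518, 4, 5, 1] (same object as b, c); b = [518, 4, 5, 1] (same object as a, c); c = [518, 4, 5, 1] (same object as a, b)
`b.append(541)` → a = [518, 4, 5, 1, 541] (same object as b, c); b = [518, 4, 5, 1, 541] (same object as a, c); c = [518, 4, 5, 1, 541] (same object as a, b)
`print(a)` → prints [518, 4, 5, 1, 541]
`print(c)` → prints [518, 4, 5, 1, 541]

Answer:
[518, 4, 5, 1, 541]
[518, 4, 5, 1, 541]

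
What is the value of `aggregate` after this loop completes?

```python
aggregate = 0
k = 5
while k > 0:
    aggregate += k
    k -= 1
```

Sum 5 down to 1
`aggregate` takes the values: 0 → 5 → 9 → 12 → 14 → 15

Answer: 15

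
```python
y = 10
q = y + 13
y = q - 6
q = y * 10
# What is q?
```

Trace:
`y = 10` → y = 10
`q = y + 13` → q = 23
`y = q - 6` → y = 17
`q = y * 10` → q = 170
So q = 170

Answer: 170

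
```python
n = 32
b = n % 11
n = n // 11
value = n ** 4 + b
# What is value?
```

Trace:
`n = 32` → n = 32
`b = n % 11` → b = 10
`n = n // 11` → n = 2
`value = n ** 4 + b` → value = 26
So value = 26

Answer: 26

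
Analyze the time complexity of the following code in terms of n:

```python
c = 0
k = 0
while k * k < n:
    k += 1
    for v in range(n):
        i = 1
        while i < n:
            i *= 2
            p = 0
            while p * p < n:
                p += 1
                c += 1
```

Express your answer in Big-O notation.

Each loop level contributes: √n × n × log n × √n. Multiplying the contributions gives O(n^2 log n).

Answer: O(n^2 log n)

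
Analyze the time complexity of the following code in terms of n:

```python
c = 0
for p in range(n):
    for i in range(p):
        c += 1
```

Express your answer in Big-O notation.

Each loop level contributes: n × n. Multiplying the contributions gives O(n^2).

Answer: O(n^2)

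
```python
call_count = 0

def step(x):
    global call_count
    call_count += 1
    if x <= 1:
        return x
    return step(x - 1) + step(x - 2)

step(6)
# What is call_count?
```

Calls(x) = 1 + Calls(x-1) + Calls(x-2); Calls(0)=Calls(1)=1. For x=6 this gives 25.

Answer: 25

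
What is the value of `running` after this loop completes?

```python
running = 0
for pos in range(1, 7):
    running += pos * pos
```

Sum of squares 1² to 6² = 91
`running` takes the values: 0 → 1 → 5 → 14 → 30 → 55 → 91

Answer: 91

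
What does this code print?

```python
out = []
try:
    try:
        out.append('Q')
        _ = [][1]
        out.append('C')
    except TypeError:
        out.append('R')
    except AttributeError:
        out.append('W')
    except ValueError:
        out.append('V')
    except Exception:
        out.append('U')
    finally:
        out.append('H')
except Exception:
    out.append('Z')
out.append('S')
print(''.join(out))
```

Execution trace: 'Q' (inner try body) → 'U' (inner except Exception) → 'H' (inner finally) → 'S' (after the try/except). Output: QUHS

Answer: QUHS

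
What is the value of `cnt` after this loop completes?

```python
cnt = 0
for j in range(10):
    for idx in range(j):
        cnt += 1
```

Triangle number: 0+1+2+...+9
`cnt` takes the values: 0 → 1 → 2 → 3 → 4 → 5 → 6 → 7 → 8 → 9 → 10 → 11 → 12 → 13 → 14 → 15 → 16 → 17 → 18 → 19 → 20 → 21 → 22 → 23 → 24 → 25 → 26 → 27 → 28 → 29 → … → 41 → 42 → 43 → 44 → 45

Answer: 45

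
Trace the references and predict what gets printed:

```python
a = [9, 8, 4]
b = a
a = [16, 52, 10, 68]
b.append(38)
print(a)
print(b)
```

Key concept: rebinding vs mutation: a is rebound to a new list, b still points at the original.
Step by step:
`a = [9, 8, 4]` → a = [9, 8, 4]
`b = a` → b = [9, 8, 4] (same object as a)
`a = [16, 52, 10, 68]` → a = [16, 52, 10, 68]
`b.append(38)` → b = [9, 8, 4, 38]
`print(a)` → prints [16, 52, 10, 68]
`print(b)` → prints [9, 8, 4, 38]

Answer:
[16, 52, 10, 68]
[9, 8, 4, 38]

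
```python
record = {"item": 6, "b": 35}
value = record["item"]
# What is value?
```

Trace:
`record = {"item": 6, "b": 35}` → record = {'item': 6, 'b': 35}
`value = record["item"]` → value = 6
So value = 6

Answer: 6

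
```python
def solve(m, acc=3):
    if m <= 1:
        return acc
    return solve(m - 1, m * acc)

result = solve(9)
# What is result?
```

Accumulator trace (n, acc): (9, 3) -> (8, 27) -> (7, 216) -> (6, 1512) -> (5, 9072) -> (4, 45360) -> (3, 181440) -> (2, 544320) -> (1, 1088640) -> return 1088640

Answer: 1088640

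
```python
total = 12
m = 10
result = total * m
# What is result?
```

Trace:
`total = 12` → total = 12
`m = 10` → m = 10
`result = total * m` → result = 120
So result = 120

Answer: 120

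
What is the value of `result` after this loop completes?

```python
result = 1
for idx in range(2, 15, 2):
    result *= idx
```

Product of even numbers 2 to 14
`result` takes the values: 1 → 2 → 8 → 48 → 384 → 3840 → 46080 → 645120

Answer: 645120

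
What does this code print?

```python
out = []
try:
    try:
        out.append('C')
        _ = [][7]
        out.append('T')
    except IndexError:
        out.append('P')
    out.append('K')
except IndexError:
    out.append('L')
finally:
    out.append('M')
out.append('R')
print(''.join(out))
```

Execution trace: 'C' (inner try body) → 'P' (inner except IndexError) → 'K' (try body, no exception) → 'M' (finally) → 'R' (after the try/except). Output: CPKMR

Answer: CPKMR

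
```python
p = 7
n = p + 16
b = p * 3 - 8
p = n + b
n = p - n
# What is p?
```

Trace:
`p = 7` → p = 7
`n = p + 16` → n = 23
`b = p * 3 - 8` → b = 13
`p = n + b` → p = 36
`n = p - n` → n = 13
So p = 36

Answer: 36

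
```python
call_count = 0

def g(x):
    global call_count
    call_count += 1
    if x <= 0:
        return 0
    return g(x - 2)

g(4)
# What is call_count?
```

Linear recursion stepping by 2: 3 calls from x=4 down to ≤0.

Answer: 3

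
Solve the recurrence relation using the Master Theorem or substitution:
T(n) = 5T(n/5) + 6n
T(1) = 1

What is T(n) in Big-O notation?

By Master Theorem: a=5, b=5, f(n)=6n. Since log_5(5) = 1 and f(n) = Θ(n^1), Case 2 applies. T(n) = O(n log n).

Answer: O(n log n)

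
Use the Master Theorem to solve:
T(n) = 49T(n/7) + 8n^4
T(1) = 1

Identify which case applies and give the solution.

a=49, b=7, f(n)=8n^4. log_7(49) = 2. Since c=4 > 2 and the regularity condition holds (49(n/7)^4 = (49/7^4)n^4 with 49/7^4 < 1), Case 3 applies: T(n) = Θ(f(n)) = O(n^4).

Answer: O(n^4) - Case 3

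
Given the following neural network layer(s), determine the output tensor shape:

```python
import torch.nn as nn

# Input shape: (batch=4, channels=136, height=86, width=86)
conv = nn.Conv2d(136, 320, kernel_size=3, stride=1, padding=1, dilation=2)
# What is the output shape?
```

Input: (4, 136, 86, 86) -> Output: (4, 320, 84, 84)

Answer: (4, 320, 84, 84)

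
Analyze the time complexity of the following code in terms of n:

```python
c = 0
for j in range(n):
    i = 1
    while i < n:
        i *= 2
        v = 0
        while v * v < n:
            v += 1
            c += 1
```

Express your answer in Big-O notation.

Each loop level contributes: n × log n × √n. Multiplying the contributions gives O(n√n log n).

Answer: O(n√n log n)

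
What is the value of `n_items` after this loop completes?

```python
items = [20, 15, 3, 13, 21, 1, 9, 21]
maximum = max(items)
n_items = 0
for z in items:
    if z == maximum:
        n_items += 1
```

Count of max value 21 in [20, 15, 3, 13, 21, 1, 9, 21]
`n_items` takes the values: 0 → 1 → 2

Answer: 2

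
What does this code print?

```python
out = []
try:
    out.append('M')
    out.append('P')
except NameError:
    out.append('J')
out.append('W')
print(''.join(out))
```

Execution trace: 'M' (try body) → 'P' (try body, no exception) → 'W' (after the try/except). Output: MPW

Answer: MPW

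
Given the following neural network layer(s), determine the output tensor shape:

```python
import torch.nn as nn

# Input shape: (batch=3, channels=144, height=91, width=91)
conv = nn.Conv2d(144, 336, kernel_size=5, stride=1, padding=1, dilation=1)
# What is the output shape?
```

Input: (3, 144, 91, 91) -> Output: (3, 336, 89, 89)

Answer: (3, 336, 89, 89)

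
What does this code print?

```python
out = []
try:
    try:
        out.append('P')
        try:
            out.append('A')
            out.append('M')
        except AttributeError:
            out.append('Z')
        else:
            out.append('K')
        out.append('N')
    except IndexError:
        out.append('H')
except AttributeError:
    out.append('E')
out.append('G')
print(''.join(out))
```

Execution trace: 'P' (try body) → 'A' (inner try body) → 'M' (inner try body, no exception) → 'K' (inner else) → 'N' (try body, no exception) → 'G' (after the try/except). Output: PAMKNG

Answer: PAMKNG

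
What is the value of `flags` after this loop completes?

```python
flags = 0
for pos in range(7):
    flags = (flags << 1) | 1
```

Build 7 consecutive 1-bits: 0b1111111
`flags` takes the values: 0 → 1 → 3 → 7 → 15 → 31 → 63 → 127

Answer: 127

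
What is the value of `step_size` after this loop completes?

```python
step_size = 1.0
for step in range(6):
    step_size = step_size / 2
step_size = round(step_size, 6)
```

Halving LR 6 times: 1 / 2^6
`step_size` takes the values: 1.0 → 0.5 → 0.25 → 0.125 → 0.0625 → 0.03125 → 0.015625

Answer: 0.015625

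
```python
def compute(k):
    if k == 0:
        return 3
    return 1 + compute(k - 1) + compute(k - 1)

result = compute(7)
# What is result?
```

compute(k) = 1 + 2·compute(k-1), compute(0)=3. Closed form: (3+1)·2^7 - 1 = 511.

Answer: 511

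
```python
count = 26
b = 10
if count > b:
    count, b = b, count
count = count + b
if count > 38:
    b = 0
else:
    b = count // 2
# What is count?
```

Trace:
`count = 26` → count = 26
`b = 10` → b = 10
`if count > b: ...` → count > b is True → count = 10; b = 26
`count = count + b` → count = 36
`if count > 38: ...` → count > 38 is False, take else branch → b = 18
So count = 36

Answer: 36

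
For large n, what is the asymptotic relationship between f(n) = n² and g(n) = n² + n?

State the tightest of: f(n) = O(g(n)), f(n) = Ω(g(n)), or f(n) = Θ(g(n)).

n² vs n² + n: f(n) = Θ(g(n)) — they are asymptotically equivalent (lower-order n term is dominated).

Answer: f(n) = Θ(g(n)) — they are asymptotically equivalent (lower-order n term is dominated).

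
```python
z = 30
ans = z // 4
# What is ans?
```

Trace:
`z = 30` → z = 30
`ans = z // 4` → ans = 7
So ans = 7

Answer: 7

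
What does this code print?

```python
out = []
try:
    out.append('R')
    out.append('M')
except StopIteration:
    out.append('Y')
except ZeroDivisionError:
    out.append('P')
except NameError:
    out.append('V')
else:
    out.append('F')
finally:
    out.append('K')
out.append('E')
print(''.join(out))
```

Execution trace: 'R' (try body) → 'M' (try body, no exception) → 'F' (else) → 'K' (finally) → 'E' (after the try/except). Output: RMFKE

Answer: RMFKE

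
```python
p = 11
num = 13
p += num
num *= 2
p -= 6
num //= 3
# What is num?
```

Trace:
`p = 11` → p = 11
`num = 13` → num = 13
`p += num` → p = 24
`num *= 2` → num = 26
`p -= 6` → p = 18
`num //= 3` → num = 8
So num = 8

Answer: 8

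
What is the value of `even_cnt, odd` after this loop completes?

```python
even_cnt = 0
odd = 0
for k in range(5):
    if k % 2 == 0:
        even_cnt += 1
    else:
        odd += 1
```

Count evens and odds in range(5)
`even_cnt, odd` takes the values: (0, 0) → (1, 0) → (1, 1) → (2, 1) → (2, 2) → (3, 2)

Answer: 3, 2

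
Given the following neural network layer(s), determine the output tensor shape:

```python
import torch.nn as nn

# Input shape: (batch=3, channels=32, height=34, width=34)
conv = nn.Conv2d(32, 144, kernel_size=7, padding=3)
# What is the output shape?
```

Input: (3, 32, 34, 34) -> Output: (3, 144, 34, 34)

Answer: (3, 144, 34, 34)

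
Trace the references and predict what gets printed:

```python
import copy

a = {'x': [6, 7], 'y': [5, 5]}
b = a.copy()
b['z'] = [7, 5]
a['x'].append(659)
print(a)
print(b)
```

Key concept: shallow copy of dict with mutable values.
Step by step:
`a = {'x': [6, 7], 'y': [5, 5]}` → a = {'x': [6, 7], 'y': [5, 5]}
`b = a.copy()` → b = {'x': [6, 7], 'y': [5, 5]}
`b['z'] = [7, 5]` → b = {'x': [6, 7], 'y': [5, 5], 'z': [7, 5]}
`a['x'].append(659)` → a = {'x': [6, 7, 659], 'y': [5, 5]}; b = {'x': [6, 7, 659], 'y': [5, 5], 'z': [7, 5]}
`print(a)` → prints {'x': [6, 7, 659], 'y': [5, 5]}
`print(b)` → prints {'x': [6, 7, 659], 'y': [5, 5], 'z': [7, 5]}

Answer:
{'x': [6, 7, 659], 'y': [5, 5]}
{'x': [6, 7, 659], 'y': [5, 5], 'z': [7, 5]}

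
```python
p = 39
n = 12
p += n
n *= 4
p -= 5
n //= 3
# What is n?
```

Trace:
`p = 39` → p = 39
`n = 12` → n = 12
`p += n` → p = 51
`n *= 4` → n = 48
`p -= 5` → p = 46
`n //= 3` → n = 16
So n = 16

Answer: 16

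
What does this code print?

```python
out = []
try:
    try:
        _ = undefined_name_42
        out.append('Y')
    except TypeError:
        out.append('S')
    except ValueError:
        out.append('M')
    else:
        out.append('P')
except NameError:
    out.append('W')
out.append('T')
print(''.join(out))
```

Execution trace: 'W' (outer except NameError) → 'T' (after the try/except). Output: WT

Answer: WT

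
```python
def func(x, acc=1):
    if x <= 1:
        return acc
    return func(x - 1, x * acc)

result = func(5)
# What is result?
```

Accumulator trace (n, acc): (5, 1) -> (4, 5) -> (3, 20) -> (2, 60) -> (1, 120) -> return 120

Answer: 120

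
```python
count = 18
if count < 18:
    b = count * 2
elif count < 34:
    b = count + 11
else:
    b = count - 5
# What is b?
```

Trace:
`count = 18` → count = 18
`if count < 18: ...` → count < 18 is False, count < 34 is True → b = 29
So b = 29

Answer: 29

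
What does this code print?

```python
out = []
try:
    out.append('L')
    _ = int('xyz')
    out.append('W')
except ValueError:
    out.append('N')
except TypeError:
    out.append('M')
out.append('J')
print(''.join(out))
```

Execution trace: 'L' (try body) → 'N' (except ValueError) → 'J' (after the try/except). Output: LNJ

Answer: LNJ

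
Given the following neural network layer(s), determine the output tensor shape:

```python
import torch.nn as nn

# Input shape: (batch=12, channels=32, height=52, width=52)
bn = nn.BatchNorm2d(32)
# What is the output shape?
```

Input: (12, 32, 52, 52) -> Output: (12, 32, 52, 52)

Answer: (12, 32, 52, 52)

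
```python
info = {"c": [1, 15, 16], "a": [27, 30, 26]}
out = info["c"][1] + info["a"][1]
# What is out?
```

Trace:
`info = {"c": [1, 15, 16], "a": [27, 30, 26]}` → info = {'c': [1, 15, 16], 'a': [27, 30, 26]}
`out = info["c"][1] + info["a"][1]` → out = 45
So out = 45

Answer: 45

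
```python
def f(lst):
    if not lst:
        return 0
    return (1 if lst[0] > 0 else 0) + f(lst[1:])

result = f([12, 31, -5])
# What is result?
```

Count of positive elements in [12, 31, -5] = 2

Answer: 2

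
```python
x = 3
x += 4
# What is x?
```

Trace:
`x = 3` → x = 3
`x += 4` → x = 7
So x = 7

Answer: 7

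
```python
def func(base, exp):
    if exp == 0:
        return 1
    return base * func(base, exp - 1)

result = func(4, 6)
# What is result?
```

func(4, 6) = 4 * 4 * 4 * 4 * 4 * 4 = 4096

Answer: 4096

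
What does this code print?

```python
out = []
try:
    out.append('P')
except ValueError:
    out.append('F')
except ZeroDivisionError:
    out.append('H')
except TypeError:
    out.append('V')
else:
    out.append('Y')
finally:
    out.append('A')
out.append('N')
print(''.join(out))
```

Execution trace: 'P' (try body, no exception) → 'Y' (else) → 'A' (finally) → 'N' (after the try/except). Output: PYAN

Answer: PYAN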